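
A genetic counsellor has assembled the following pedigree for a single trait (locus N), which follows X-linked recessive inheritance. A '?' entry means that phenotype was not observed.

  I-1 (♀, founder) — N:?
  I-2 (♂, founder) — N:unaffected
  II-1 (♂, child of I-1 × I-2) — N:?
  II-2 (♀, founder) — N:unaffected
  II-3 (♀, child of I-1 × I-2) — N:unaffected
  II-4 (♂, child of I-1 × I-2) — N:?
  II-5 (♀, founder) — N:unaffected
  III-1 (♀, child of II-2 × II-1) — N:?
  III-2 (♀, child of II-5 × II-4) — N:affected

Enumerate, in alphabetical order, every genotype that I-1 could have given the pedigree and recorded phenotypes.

N/I-1 ? ·: X^NX^n|X^nX^n
N/I-2 un ·: X^NY
N/II-1 ? I-1×I-2: X^NY|X^nY
N/II-2 un ·: X^NX^N|X^NX^n
N/II-3 un I-1×I-2: X^NX^N|X^NX^n
N/II-4 ? I-1×I-2: X^nY
N/II-5 un ·: X^NX^n
N/III-1 ? II-2×II-1: X^NX^N|X^NX^n|X^nX^n
N/III-2 aff II-5×II-4: X^nX^n
⇒ N over [I-1,I-2,II-1,II-2,II-3,II-4,II-5,III-1,III-2]: 15 consistent

I-1 ∈ {X^NX^n, X^nX^n}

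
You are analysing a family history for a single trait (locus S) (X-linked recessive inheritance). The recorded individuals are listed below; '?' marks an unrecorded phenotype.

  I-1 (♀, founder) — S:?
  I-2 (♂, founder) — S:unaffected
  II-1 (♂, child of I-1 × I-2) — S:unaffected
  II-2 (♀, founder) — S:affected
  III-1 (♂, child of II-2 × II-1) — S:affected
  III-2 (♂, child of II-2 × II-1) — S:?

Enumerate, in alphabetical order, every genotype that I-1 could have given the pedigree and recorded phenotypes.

I-1 ∈ {X^SX^S, X^SX^s}

S/I-1 ? ·: X^SX^S|X^SX^s
S/I-2 un ·: X^SY
S/II-1 un I-1×I-2: X^SY
S/II-2 aff ·: X^sX^s
S/III-1 aff II-2×II-1: X^sY
S/III-2 ? II-2×II-1: X^sY
⇒ S over [I-1,I-2,II-1,II-2,III-1,III-2]: 2 consistent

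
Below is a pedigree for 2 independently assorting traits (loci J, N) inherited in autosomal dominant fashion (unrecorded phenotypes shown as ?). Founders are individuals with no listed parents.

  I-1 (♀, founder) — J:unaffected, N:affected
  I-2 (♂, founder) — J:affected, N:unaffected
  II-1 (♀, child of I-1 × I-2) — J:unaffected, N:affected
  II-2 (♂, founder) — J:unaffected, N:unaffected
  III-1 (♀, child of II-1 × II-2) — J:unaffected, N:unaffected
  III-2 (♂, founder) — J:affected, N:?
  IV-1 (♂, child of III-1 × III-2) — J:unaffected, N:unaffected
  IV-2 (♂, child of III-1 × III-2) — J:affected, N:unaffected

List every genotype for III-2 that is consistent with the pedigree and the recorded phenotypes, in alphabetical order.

III-2 ∈ {Jj Nn, Jj nn}

J/I-1 un ·: jj
J/I-2 aff ·: Jj
J/II-1 un I-1×I-2: jj
J/II-2 un ·: jj
J/III-1 un II-1×II-2: jj
J/III-2 aff ·: Jj
J/IV-1 un III-1×III-2: jj
J/IV-2 aff III-1×III-2: Jj
⇒ J over [I-1,I-2,II-1,II-2,III-1,III-2,IV-1,IV-2]: 1 consistent
N/I-1 aff ·: Nn|NN
N/I-2 un ·: nn
N/II-1 aff I-1×I-2: Nn
N/II-2 un ·: nn
N/III-1 un II-1×II-2: nn
N/III-2 ? ·: nn|Nn
N/IV-1 un III-1×III-2: nn
N/IV-2 un III-1×III-2: nn
⇒ N over [I-1,I-2,II-1,II-2,III-1,III-2,IV-1,IV-2]: 4 consistent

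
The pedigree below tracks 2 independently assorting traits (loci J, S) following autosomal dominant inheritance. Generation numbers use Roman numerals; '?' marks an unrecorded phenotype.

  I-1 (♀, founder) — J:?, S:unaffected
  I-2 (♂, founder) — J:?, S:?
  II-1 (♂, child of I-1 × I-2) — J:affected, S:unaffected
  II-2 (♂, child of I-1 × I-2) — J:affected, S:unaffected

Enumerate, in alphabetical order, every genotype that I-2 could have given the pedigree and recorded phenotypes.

J/I-1 ? ·: jj|Jj|JJ
J/I-2 ? ·: jj|Jj|JJ
J/II-1 aff I-1×I-2: Jj|JJ
J/II-2 aff I-1×I-2: Jj|JJ
⇒ J over [I-1,I-2,II-1,II-2]: 17 consistent
S/I-1 un ·: ss
S/I-2 ? ·: ss|Ss
S/II-1 un I-1×I-2: ss
S/II-2 un I-1×I-2: ss
⇒ S over [I-1,I-2,II-1,II-2]: 2 consistent

I-2 ∈ {JJ Ss, JJ ss, Jj Ss, Jj ss, jj Ss, jj ss}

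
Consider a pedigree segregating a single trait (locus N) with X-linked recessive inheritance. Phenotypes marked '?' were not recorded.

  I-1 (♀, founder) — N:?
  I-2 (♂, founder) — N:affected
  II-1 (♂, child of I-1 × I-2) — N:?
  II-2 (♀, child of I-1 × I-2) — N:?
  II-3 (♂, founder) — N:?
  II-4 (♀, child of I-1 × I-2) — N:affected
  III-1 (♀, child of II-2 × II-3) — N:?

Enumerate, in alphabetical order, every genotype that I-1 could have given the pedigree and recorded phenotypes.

N/I-1 ? ·: X^NX^n|X^nX^n
N/I-2 aff ·: X^nY
N/II-1 ? I-1×I-2: X^NY|X^nY
N/II-2 ? I-1×I-2: X^NX^n|X^nX^n
N/II-3 ? ·: X^NY|X^nY
N/II-4 aff I-1×I-2: X^nX^n
N/III-1 ? II-2×II-3: X^NX^N|X^NX^n|X^nX^n
⇒ N over [I-1,I-2,II-1,II-2,II-3,II-4,III-1]: 14 consistent

I-1 ∈ {X^NX^n, X^nX^n}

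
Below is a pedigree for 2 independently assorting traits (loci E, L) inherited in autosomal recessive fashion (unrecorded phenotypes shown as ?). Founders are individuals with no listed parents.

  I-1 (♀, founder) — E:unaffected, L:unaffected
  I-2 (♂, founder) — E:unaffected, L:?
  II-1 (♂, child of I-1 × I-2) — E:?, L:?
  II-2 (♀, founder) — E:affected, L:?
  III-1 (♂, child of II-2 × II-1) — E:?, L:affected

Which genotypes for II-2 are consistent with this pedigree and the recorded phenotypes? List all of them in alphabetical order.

E/I-1 un ·: EE|Ee
E/I-2 un ·: EE|Ee
E/II-1 ? I-1×I-2: EE|Ee|ee
E/II-2 aff ·: ee
E/III-1 ? II-2×II-1: Ee|ee
⇒ E over [I-1,I-2,II-1,II-2,III-1]: 11 consistent
L/I-1 un ·: LL|Ll
L/I-2 ? ·: LL|Ll|ll
L/II-1 ? I-1×I-2: Ll|ll
L/II-2 ? ·: Ll|ll
L/III-1 aff II-2×II-1: ll
⇒ L over [I-1,I-2,II-1,II-2,III-1]: 14 consistent

II-2 ∈ {ee Ll, ee ll}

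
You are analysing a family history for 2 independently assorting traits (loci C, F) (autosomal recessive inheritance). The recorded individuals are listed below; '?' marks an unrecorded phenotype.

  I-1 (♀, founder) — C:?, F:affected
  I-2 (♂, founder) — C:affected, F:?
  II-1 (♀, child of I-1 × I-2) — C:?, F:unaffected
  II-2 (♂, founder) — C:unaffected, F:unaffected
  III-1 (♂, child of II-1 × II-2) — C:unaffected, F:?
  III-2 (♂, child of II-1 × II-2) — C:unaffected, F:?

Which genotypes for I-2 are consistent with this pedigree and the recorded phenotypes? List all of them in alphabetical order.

C/I-1 ? ·: CC|Cc|cc
C/I-2 aff ·: cc
C/II-1 ? I-1×I-2: Cc|cc
C/II-2 un ·: CC|Cc
C/III-1 un II-1×II-2: CC|Cc
C/III-2 un II-1×II-2: CC|Cc
⇒ C over [I-1,I-2,II-1,II-2,III-1,III-2]: 20 consistent
F/I-1 aff ·: ff
F/I-2 ? ·: FF|Ff
F/II-1 un I-1×I-2: Ff
F/II-2 un ·: FF|Ff
F/III-1 ? II-1×II-2: FF|Ff|ff
F/III-2 ? II-1×II-2: FF|Ff|ff
⇒ F over [I-1,I-2,II-1,II-2,III-1,III-2]: 26 consistent

I-2 ∈ {cc FF, cc Ff}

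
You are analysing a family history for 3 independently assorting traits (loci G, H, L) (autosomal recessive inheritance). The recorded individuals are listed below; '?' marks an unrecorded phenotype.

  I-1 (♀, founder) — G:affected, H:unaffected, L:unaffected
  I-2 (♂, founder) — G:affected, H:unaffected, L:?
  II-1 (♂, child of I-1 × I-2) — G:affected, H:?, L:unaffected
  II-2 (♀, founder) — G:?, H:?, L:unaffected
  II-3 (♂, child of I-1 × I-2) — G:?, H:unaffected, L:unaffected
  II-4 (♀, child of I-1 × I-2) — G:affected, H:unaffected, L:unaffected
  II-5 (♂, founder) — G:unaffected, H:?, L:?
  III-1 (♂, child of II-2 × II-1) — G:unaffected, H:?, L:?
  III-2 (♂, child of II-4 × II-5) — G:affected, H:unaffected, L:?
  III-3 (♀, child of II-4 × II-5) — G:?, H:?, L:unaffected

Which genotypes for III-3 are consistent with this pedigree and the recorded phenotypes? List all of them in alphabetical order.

G/I-1 aff ·: gg
G/I-2 aff ·: gg
G/II-1 aff I-1×I-2: gg
G/II-2 ? ·: GG|Gg
G/II-3 ? I-1×I-2: gg
G/II-4 aff I-1×I-2: gg
G/II-5 un ·: Gg
G/III-1 un II-2×II-1: Gg
G/III-2 aff II-4×II-5: gg
G/III-3 ? II-4×II-5: Gg|gg
⇒ G over [I-1,I-2,II-1,II-2,II-3,II-4,II-5,III-1,III-2,III-3]: 4 consistent
H/I-1 un ·: HH|Hh
H/I-2 un ·: HH|Hh
H/II-1 ? I-1×I-2: HH|Hh|hh
H/II-2 ? ·: HH|Hh|hh
H/II-3 un I-1×I-2: HH|Hh
H/II-4 un I-1×I-2: HH|Hh
H/II-5 ? ·: HH|Hh|hh
H/III-1 ? II-2×II-1: HH|Hh|hh
H/III-2 un II-4×II-5: HH|Hh
H/III-3 ? II-4×II-5: HH|Hh|hh
⇒ H over [I-1,I-2,II-1,II-2,II-3,II-4,II-5,III-1,III-2,III-3]: 1356 consistent
L/I-1 un ·: LL|Ll
L/I-2 ? ·: LL|Ll|ll
L/II-1 un I-1×I-2: LL|Ll
L/II-2 un ·: LL|Ll
L/II-3 un I-1×I-2: LL|Ll
L/II-4 un I-1×I-2: LL|Ll
L/II-5 ? ·: LL|Ll|ll
L/III-1 ? II-2×II-1: LL|Ll|ll
L/III-2 ? II-4×II-5: LL|Ll|ll
L/III-3 un II-4×II-5: LL|Ll
⇒ L over [I-1,I-2,II-1,II-2,II-3,II-4,II-5,III-1,III-2,III-3]: 1002 consistent

III-3 ∈ {Gg HH LL, Gg HH Ll, Gg Hh LL, Gg Hh Ll, Gg hh LL, Gg hh Ll, gg HH LL, gg HH Ll, gg Hh LL, gg Hh Ll, gg hh LL, gg hh Ll}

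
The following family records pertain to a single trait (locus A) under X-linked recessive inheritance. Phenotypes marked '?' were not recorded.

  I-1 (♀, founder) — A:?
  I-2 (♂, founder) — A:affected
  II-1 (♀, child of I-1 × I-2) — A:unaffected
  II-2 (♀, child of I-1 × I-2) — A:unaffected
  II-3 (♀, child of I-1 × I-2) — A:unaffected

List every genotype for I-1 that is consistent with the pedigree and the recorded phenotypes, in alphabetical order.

I-1 ∈ {X^AX^A, X^AX^a}

A/I-1 ? ·: X^AX^A|X^AX^a
A/I-2 aff ·: X^aY
A/II-1 un I-1×I-2: X^AX^a
A/II-2 un I-1×I-2: X^AX^a
A/II-3 un I-1×I-2: X^AX^a
⇒ A over [I-1,I-2,II-1,II-2,II-3]: 2 consistent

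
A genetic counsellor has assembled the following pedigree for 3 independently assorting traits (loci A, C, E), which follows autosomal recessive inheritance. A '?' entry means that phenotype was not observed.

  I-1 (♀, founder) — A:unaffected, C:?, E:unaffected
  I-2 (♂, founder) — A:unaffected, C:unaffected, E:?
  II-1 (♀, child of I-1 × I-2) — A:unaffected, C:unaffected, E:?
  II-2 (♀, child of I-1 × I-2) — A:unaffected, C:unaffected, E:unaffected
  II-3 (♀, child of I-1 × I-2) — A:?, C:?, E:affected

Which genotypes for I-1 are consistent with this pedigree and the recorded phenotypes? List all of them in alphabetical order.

I-1 ∈ {AA CC Ee, AA Cc Ee, AA cc Ee, Aa CC Ee, Aa Cc Ee, Aa cc Ee}

A/I-1 un ·: AA|Aa
A/I-2 un ·: AA|Aa
A/II-1 un I-1×I-2: AA|Aa
A/II-2 un I-1×I-2: AA|Aa
A/II-3 ? I-1×I-2: AA|Aa|aa
⇒ A over [I-1,I-2,II-1,II-2,II-3]: 29 consistent
C/I-1 ? ·: CC|Cc|cc
C/I-2 un ·: CC|Cc
C/II-1 un I-1×I-2: CC|Cc
C/II-2 un I-1×I-2: CC|Cc
C/II-3 ? I-1×I-2: CC|Cc|cc
⇒ C over [I-1,I-2,II-1,II-2,II-3]: 32 consistent
E/I-1 un ·: Ee
E/I-2 ? ·: Ee|ee
E/II-1 ? I-1×I-2: EE|Ee|ee
E/II-2 un I-1×I-2: EE|Ee
E/II-3 aff I-1×I-2: ee
⇒ E over [I-1,I-2,II-1,II-2,II-3]: 8 consistent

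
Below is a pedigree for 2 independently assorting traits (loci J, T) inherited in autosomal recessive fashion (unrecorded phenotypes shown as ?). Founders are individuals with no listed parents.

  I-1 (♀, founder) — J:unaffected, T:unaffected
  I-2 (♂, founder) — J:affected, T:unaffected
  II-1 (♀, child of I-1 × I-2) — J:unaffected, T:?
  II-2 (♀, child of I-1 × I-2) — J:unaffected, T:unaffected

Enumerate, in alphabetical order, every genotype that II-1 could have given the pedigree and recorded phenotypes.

II-1 ∈ {Jj TT, Jj Tt, Jj tt}

J/I-1 un ·: JJ|Jj
J/I-2 aff ·: jj
J/II-1 un I-1×I-2: Jj
J/II-2 un I-1×I-2: Jj
⇒ J over [I-1,I-2,II-1,II-2]: 2 consistent
T/I-1 un ·: TT|Tt
T/I-2 un ·: TT|Tt
T/II-1 ? I-1×I-2: TT|Tt|tt
T/II-2 un I-1×I-2: TT|Tt
⇒ T over [I-1,I-2,II-1,II-2]: 15 consistent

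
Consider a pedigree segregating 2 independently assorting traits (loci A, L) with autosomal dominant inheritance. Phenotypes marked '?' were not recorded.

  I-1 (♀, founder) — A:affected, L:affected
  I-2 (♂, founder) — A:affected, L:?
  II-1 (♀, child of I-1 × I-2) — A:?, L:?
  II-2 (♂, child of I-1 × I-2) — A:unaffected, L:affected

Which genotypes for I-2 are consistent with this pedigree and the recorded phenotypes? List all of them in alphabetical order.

A/I-1 aff ·: Aa
A/I-2 aff ·: Aa
A/II-1 ? I-1×I-2: aa|Aa|AA
A/II-2 un I-1×I-2: aa
⇒ A over [I-1,I-2,II-1,II-2]: 3 consistent
L/I-1 aff ·: Ll|LL
L/I-2 ? ·: ll|Ll|LL
L/II-1 ? I-1×I-2: ll|Ll|LL
L/II-2 aff I-1×I-2: Ll|LL
⇒ L over [I-1,I-2,II-1,II-2]: 18 consistent

I-2 ∈ {Aa LL, Aa Ll, Aa ll}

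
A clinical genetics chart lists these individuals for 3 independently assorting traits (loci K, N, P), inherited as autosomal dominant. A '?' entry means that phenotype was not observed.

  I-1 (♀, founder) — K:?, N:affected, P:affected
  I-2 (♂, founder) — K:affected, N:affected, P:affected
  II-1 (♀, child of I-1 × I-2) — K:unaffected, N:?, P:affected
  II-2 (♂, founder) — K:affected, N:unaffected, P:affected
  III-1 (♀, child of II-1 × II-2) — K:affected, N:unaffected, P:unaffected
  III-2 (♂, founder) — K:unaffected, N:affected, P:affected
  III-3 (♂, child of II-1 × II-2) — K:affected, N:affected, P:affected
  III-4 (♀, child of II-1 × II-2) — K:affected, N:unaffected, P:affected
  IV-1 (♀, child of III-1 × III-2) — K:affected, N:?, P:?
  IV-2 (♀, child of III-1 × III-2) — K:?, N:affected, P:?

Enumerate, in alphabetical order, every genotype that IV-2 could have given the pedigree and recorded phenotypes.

IV-2 ∈ {Kk Nn Pp, Kk Nn pp, kk Nn Pp, kk Nn pp}

K/I-1 ? ·: kk|Kk
K/I-2 aff ·: Kk
K/II-1 un I-1×I-2: kk
K/II-2 aff ·: Kk|KK
K/III-1 aff II-1×II-2: Kk
K/III-2 un ·: kk
K/III-3 aff II-1×II-2: Kk
K/III-4 aff II-1×II-2: Kk
K/IV-1 aff III-1×III-2: Kk
K/IV-2 ? III-1×III-2: kk|Kk
⇒ K over [I-1,I-2,II-1,II-2,III-1,III-2,III-3,III-4,IV-1,IV-2]: 8 consistent
N/I-1 aff ·: Nn|NN
N/I-2 aff ·: Nn|NN
N/II-1 ? I-1×I-2: Nn
N/II-2 un ·: nn
N/III-1 un II-1×II-2: nn
N/III-2 aff ·: Nn|NN
N/III-3 aff II-1×II-2: Nn
N/III-4 un II-1×II-2: nn
N/IV-1 ? III-1×III-2: nn|Nn
N/IV-2 aff III-1×III-2: Nn
⇒ N over [I-1,I-2,II-1,II-2,III-1,III-2,III-3,III-4,IV-1,IV-2]: 9 consistent
P/I-1 aff ·: Pp|PP
P/I-2 aff ·: Pp|PP
P/II-1 aff I-1×I-2: Pp
P/II-2 aff ·: Pp
P/III-1 un II-1×II-2: pp
P/III-2 aff ·: Pp|PP
P/III-3 aff II-1×II-2: Pp|PP
P/III-4 aff II-1×II-2: Pp|PP
P/IV-1 ? III-1×III-2: pp|Pp
P/IV-2 ? III-1×III-2: pp|Pp
⇒ P over [I-1,I-2,II-1,II-2,III-1,III-2,III-3,III-4,IV-1,IV-2]: 60 consistent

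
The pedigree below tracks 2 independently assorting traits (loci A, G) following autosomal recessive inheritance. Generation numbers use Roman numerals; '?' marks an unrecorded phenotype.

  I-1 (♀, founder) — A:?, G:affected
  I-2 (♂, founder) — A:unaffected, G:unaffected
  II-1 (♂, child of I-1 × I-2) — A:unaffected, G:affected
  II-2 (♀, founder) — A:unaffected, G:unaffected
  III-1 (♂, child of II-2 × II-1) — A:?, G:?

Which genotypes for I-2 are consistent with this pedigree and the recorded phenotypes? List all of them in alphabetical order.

A/I-1 ? ·: AA|Aa|aa
A/I-2 un ·: AA|Aa
A/II-1 un I-1×I-2: AA|Aa
A/II-2 un ·: AA|Aa
A/III-1 ? II-2×II-1: AA|Aa|aa
⇒ A over [I-1,I-2,II-1,II-2,III-1]: 37 consistent
G/I-1 aff ·: gg
G/I-2 un ·: Gg
G/II-1 aff I-1×I-2: gg
G/II-2 un ·: GG|Gg
G/III-1 ? II-2×II-1: Gg|gg
⇒ G over [I-1,I-2,II-1,II-2,III-1]: 3 consistent

I-2 ∈ {AA Gg, Aa Gg}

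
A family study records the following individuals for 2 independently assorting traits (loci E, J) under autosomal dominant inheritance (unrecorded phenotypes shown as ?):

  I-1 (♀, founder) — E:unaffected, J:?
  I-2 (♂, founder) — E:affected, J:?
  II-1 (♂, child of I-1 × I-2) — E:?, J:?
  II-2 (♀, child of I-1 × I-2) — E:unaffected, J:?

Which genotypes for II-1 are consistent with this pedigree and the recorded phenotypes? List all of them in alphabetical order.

E/I-1 un ·: ee
E/I-2 aff ·: Ee
E/II-1 ? I-1×I-2: ee|Ee
E/II-2 un I-1×I-2: ee
⇒ E over [I-1,I-2,II-1,II-2]: 2 consistent
J/I-1 ? ·: jj|Jj|JJ
J/I-2 ? ·: jj|Jj|JJ
J/II-1 ? I-1×I-2: jj|Jj|JJ
J/II-2 ? I-1×I-2: jj|Jj|JJ
⇒ J over [I-1,I-2,II-1,II-2]: 29 consistent

II-1 ∈ {Ee JJ, Ee Jj, Ee jj, ee JJ, ee Jj, ee jj}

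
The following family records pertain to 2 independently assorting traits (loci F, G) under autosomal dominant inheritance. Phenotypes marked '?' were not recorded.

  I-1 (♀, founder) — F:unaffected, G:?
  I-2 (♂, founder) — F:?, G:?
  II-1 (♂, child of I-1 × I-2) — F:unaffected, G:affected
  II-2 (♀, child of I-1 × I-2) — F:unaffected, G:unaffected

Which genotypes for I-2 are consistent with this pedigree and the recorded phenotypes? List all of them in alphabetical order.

I-2 ∈ {Ff Gg, Ff gg, ff Gg, ff gg}

F/I-1 un ·: ff
F/I-2 ? ·: ff|Ff
F/II-1 un I-1×I-2: ff
F/II-2 un I-1×I-2: ff
⇒ F over [I-1,I-2,II-1,II-2]: 2 consistent
G/I-1 ? ·: gg|Gg
G/I-2 ? ·: gg|Gg
G/II-1 aff I-1×I-2: Gg|GG
G/II-2 un I-1×I-2: gg
⇒ G over [I-1,I-2,II-1,II-2]: 4 consistent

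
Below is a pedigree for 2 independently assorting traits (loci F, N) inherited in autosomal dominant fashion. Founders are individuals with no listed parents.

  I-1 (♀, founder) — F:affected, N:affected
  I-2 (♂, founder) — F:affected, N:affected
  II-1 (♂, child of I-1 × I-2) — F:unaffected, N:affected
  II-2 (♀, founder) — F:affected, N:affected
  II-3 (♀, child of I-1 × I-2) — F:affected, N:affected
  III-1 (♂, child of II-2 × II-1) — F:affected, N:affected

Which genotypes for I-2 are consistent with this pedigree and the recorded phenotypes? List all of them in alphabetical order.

F/I-1 aff ·: Ff
F/I-2 aff ·: Ff
F/II-1 un I-1×I-2: ff
F/II-2 aff ·: Ff|FF
F/II-3 aff I-1×I-2: Ff|FF
F/III-1 aff II-2×II-1: Ff
⇒ F over [I-1,I-2,II-1,II-2,II-3,III-1]: 4 consistent
N/I-1 aff ·: Nn|NN
N/I-2 aff ·: Nn|NN
N/II-1 aff I-1×I-2: Nn|NN
N/II-2 aff ·: Nn|NN
N/II-3 aff I-1×I-2: Nn|NN
N/III-1 aff II-2×II-1: Nn|NN
⇒ N over [I-1,I-2,II-1,II-2,II-3,III-1]: 45 consistent

I-2 ∈ {Ff NN, Ff Nn}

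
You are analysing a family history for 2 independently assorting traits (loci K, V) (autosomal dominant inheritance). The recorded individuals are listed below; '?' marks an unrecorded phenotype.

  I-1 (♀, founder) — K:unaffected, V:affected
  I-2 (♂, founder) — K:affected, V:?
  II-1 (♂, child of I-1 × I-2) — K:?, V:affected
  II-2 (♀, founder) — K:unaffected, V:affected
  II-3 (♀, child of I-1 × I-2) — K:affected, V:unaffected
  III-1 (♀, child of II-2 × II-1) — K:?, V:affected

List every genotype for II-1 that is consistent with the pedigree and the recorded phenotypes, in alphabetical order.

K/I-1 un ·: kk
K/I-2 aff ·: Kk|KK
K/II-1 ? I-1×I-2: kk|Kk
K/II-2 un ·: kk
K/II-3 aff I-1×I-2: Kk
K/III-1 ? II-2×II-1: kk|Kk
⇒ K over [I-1,I-2,II-1,II-2,II-3,III-1]: 5 consistent
V/I-1 aff ·: Vv
V/I-2 ? ·: vv|Vv
V/II-1 aff I-1×I-2: Vv|VV
V/II-2 aff ·: Vv|VV
V/II-3 un I-1×I-2: vv
V/III-1 aff II-2×II-1: Vv|VV
⇒ V over [I-1,I-2,II-1,II-2,II-3,III-1]: 11 consistent

II-1 ∈ {Kk VV, Kk Vv, kk VV, kk Vv}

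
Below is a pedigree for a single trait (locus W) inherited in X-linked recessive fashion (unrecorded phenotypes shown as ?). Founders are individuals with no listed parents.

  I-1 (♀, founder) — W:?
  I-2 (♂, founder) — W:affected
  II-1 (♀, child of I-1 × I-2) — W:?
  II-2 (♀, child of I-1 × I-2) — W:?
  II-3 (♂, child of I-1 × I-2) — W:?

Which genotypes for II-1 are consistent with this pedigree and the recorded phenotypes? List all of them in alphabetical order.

II-1 ∈ {X^WX^w, X^wX^w}

W/I-1 ? ·: X^WX^W|X^WX^w|X^wX^w
W/I-2 aff ·: X^wY
W/II-1 ? I-1×I-2: X^WX^w|X^wX^w
W/II-2 ? I-1×I-2: X^WX^w|X^wX^w
W/II-3 ? I-1×I-2: X^WY|X^wY
⇒ W over [I-1,I-2,II-1,II-2,II-3]: 10 consistent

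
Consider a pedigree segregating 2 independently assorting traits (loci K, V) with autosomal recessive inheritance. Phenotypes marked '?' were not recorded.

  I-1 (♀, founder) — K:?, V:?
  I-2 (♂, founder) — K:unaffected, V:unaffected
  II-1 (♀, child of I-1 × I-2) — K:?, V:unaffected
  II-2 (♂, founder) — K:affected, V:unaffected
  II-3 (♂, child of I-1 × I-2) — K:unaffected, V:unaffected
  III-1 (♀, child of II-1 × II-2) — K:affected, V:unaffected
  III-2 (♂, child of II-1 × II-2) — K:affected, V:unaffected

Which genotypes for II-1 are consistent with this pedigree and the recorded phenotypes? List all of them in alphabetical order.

II-1 ∈ {Kk VV, Kk Vv, kk VV, kk Vv}

K/I-1 ? ·: KK|Kk|kk
K/I-2 un ·: KK|Kk
K/II-1 ? I-1×I-2: Kk|kk
K/II-2 aff ·: kk
K/II-3 un I-1×I-2: KK|Kk
K/III-1 aff II-1×II-2: kk
K/III-2 aff II-1×II-2: kk
⇒ K over [I-1,I-2,II-1,II-2,II-3,III-1,III-2]: 11 consistent
V/I-1 ? ·: VV|Vv|vv
V/I-2 un ·: VV|Vv
V/II-1 un I-1×I-2: VV|Vv
V/II-2 un ·: VV|Vv
V/II-3 un I-1×I-2: VV|Vv
V/III-1 un II-1×II-2: VV|Vv
V/III-2 un II-1×II-2: VV|Vv
⇒ V over [I-1,I-2,II-1,II-2,II-3,III-1,III-2]: 99 consistent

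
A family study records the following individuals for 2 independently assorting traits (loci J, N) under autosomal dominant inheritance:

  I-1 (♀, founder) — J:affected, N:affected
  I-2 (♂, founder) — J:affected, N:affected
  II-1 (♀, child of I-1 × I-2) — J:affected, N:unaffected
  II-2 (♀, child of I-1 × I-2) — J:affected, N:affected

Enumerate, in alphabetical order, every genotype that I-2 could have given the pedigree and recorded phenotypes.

I-2 ∈ {JJ Nn, Jj Nn}

J/I-1 aff ·: Jj|JJ
J/I-2 aff ·: Jj|JJ
J/II-1 aff I-1×I-2: Jj|JJ
J/II-2 aff I-1×I-2: Jj|JJ
⇒ J over [I-1,I-2,II-1,II-2]: 13 consistent
N/I-1 aff ·: Nn
N/I-2 aff ·: Nn
N/II-1 un I-1×I-2: nn
N/II-2 aff I-1×I-2: Nn|NN
⇒ N over [I-1,I-2,II-1,II-2]: 2 consistent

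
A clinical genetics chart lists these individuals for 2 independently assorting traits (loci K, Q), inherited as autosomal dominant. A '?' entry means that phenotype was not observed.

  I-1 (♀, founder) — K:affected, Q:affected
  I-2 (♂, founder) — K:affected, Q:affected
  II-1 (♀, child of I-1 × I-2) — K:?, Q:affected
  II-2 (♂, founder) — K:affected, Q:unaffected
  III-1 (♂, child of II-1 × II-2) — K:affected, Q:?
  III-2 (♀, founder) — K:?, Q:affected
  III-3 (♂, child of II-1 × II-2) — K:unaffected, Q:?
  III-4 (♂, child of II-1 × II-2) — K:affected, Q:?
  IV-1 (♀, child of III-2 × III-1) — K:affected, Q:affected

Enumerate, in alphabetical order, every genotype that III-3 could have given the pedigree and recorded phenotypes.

III-3 ∈ {kk Qq, kk qq}

K/I-1 aff ·: Kk|KK
K/I-2 aff ·: Kk|KK
K/II-1 ? I-1×I-2: kk|Kk
K/II-2 aff ·: Kk
K/III-1 aff II-1×II-2: Kk|KK
K/III-2 ? ·: kk|Kk|KK
K/III-3 un II-1×II-2: kk
K/III-4 aff II-1×II-2: Kk|KK
K/IV-1 aff III-2×III-1: Kk|KK
⇒ K over [I-1,I-2,II-1,II-2,III-1,III-2,III-3,III-4,IV-1]: 59 consistent
Q/I-1 aff ·: Qq|QQ
Q/I-2 aff ·: Qq|QQ
Q/II-1 aff I-1×I-2: Qq|QQ
Q/II-2 un ·: qq
Q/III-1 ? II-1×II-2: qq|Qq
Q/III-2 aff ·: Qq|QQ
Q/III-3 ? II-1×II-2: qq|Qq
Q/III-4 ? II-1×II-2: qq|Qq
Q/IV-1 aff III-2×III-1: Qq|QQ
⇒ Q over [I-1,I-2,II-1,II-2,III-1,III-2,III-3,III-4,IV-1]: 88 consistent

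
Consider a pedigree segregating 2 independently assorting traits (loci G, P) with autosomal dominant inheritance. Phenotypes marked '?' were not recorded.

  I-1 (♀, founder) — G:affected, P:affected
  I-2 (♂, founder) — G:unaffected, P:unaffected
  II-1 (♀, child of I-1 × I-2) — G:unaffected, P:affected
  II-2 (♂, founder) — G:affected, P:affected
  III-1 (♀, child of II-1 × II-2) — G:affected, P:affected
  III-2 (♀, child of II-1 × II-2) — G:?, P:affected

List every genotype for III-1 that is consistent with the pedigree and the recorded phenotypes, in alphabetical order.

G/I-1 aff ·: Gg
G/I-2 un ·: gg
G/II-1 un I-1×I-2: gg
G/II-2 aff ·: Gg|GG
G/III-1 aff II-1×II-2: Gg
G/III-2 ? II-1×II-2: gg|Gg
⇒ G over [I-1,I-2,II-1,II-2,III-1,III-2]: 3 consistent
P/I-1 aff ·: Pp|PP
P/I-2 un ·: pp
P/II-1 aff I-1×I-2: Pp
P/II-2 aff ·: Pp|PP
P/III-1 aff II-1×II-2: Pp|PP
P/III-2 aff II-1×II-2: Pp|PP
⇒ P over [I-1,I-2,II-1,II-2,III-1,III-2]: 16 consistent

III-1 ∈ {Gg PP, Gg Pp}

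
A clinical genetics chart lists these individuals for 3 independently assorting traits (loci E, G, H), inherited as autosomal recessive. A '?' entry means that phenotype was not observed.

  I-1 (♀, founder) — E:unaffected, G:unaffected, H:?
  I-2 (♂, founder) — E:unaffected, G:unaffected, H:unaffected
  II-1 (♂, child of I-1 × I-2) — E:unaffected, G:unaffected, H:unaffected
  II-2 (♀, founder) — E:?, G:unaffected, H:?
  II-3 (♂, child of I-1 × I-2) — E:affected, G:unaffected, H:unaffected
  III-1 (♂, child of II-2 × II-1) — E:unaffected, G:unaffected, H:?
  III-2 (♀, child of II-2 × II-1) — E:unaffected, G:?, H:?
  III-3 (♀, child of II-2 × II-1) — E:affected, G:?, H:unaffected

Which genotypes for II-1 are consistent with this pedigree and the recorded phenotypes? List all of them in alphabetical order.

II-1 ∈ {Ee GG HH, Ee GG Hh, Ee Gg HH, Ee Gg Hh}

E/I-1 un ·: Ee
E/I-2 un ·: Ee
E/II-1 un I-1×I-2: Ee
E/II-2 ? ·: Ee|ee
E/II-3 aff I-1×I-2: ee
E/III-1 un II-2×II-1: EE|Ee
E/III-2 un II-2×II-1: EE|Ee
E/III-3 aff II-2×II-1: ee
⇒ E over [I-1,I-2,II-1,II-2,II-3,III-1,III-2,III-3]: 5 consistent
G/I-1 un ·: GG|Gg
G/I-2 un ·: GG|Gg
G/II-1 un I-1×I-2: GG|Gg
G/II-2 un ·: GG|Gg
G/II-3 un I-1×I-2: GG|Gg
G/III-1 un II-2×II-1: GG|Gg
G/III-2 ? II-2×II-1: GG|Gg|gg
G/III-3 ? II-2×II-1: GG|Gg|gg
⇒ G over [I-1,I-2,II-1,II-2,II-3,III-1,III-2,III-3]: 219 consistent
H/I-1 ? ·: HH|Hh|hh
H/I-2 un ·: HH|Hh
H/II-1 un I-1×I-2: HH|Hh
H/II-2 ? ·: HH|Hh|hh
H/II-3 un I-1×I-2: HH|Hh
H/III-1 ? II-2×II-1: HH|Hh|hh
H/III-2 ? II-2×II-1: HH|Hh|hh
H/III-3 un II-2×II-1: HH|Hh
⇒ H over [I-1,I-2,II-1,II-2,II-3,III-1,III-2,III-3]: 310 consistent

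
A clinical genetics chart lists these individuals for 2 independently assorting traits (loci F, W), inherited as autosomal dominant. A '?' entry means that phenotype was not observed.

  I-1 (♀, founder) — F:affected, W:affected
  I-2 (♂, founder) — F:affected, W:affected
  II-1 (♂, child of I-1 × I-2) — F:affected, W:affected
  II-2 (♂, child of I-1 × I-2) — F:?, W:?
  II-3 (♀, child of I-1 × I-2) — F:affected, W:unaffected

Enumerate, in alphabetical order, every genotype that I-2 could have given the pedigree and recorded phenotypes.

I-2 ∈ {FF Ww, Ff Ww}

F/I-1 aff ·: Ff|FF
F/I-2 aff ·: Ff|FF
F/II-1 aff I-1×I-2: Ff|FF
F/II-2 ? I-1×I-2: ff|Ff|FF
F/II-3 aff I-1×I-2: Ff|FF
⇒ F over [I-1,I-2,II-1,II-2,II-3]: 29 consistent
W/I-1 aff ·: Ww
W/I-2 aff ·: Ww
W/II-1 aff I-1×I-2: Ww|WW
W/II-2 ? I-1×I-2: ww|Ww|WW
W/II-3 un I-1×I-2: ww
⇒ W over [I-1,I-2,II-1,II-2,II-3]: 6 consistent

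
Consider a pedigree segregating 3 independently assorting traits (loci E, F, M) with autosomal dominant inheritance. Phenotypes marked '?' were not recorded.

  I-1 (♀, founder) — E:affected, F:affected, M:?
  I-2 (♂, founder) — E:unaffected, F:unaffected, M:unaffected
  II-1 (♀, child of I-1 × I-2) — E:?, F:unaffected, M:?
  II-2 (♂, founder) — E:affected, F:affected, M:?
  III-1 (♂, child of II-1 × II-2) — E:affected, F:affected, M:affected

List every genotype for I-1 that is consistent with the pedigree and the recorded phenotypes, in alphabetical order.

I-1 ∈ {EE Ff MM, EE Ff Mm, EE Ff mm, Ee Ff MM, Ee Ff Mm, Ee Ff mm}

E/I-1 aff ·: Ee|EE
E/I-2 un ·: ee
E/II-1 ? I-1×I-2: ee|Ee
E/II-2 aff ·: Ee|EE
E/III-1 aff II-1×II-2: Ee|EE
⇒ E over [I-1,I-2,II-1,II-2,III-1]: 10 consistent
F/I-1 aff ·: Ff
F/I-2 un ·: ff
F/II-1 un I-1×I-2: ff
F/II-2 aff ·: Ff|FF
F/III-1 aff II-1×II-2: Ff
⇒ F over [I-1,I-2,II-1,II-2,III-1]: 2 consistent
M/I-1 ? ·: mm|Mm|MM
M/I-2 un ·: mm
M/II-1 ? I-1×I-2: mm|Mm
M/II-2 ? ·: mm|Mm|MM
M/III-1 aff II-1×II-2: Mm|MM
⇒ M over [I-1,I-2,II-1,II-2,III-1]: 14 consistent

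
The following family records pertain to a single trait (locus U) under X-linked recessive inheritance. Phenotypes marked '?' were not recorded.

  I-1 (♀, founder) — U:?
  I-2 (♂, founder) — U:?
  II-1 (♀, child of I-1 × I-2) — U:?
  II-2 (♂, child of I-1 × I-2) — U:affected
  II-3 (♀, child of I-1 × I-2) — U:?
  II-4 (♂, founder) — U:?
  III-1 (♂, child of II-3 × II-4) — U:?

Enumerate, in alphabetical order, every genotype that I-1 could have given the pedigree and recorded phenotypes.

I-1 ∈ {X^UX^u, X^uX^u}

U/I-1 ? ·: X^UX^u|X^uX^u
U/I-2 ? ·: X^UY|X^uY
U/II-1 ? I-1×I-2: X^UX^U|X^UX^u|X^uX^u
U/II-2 aff I-1×I-2: X^uY
U/II-3 ? I-1×I-2: X^UX^U|X^UX^u|X^uX^u
U/II-4 ? ·: X^UY|X^uY
U/III-1 ? II-3×II-4: X^UY|X^uY
⇒ U over [I-1,I-2,II-1,II-2,II-3,II-4,III-1]: 30 consistent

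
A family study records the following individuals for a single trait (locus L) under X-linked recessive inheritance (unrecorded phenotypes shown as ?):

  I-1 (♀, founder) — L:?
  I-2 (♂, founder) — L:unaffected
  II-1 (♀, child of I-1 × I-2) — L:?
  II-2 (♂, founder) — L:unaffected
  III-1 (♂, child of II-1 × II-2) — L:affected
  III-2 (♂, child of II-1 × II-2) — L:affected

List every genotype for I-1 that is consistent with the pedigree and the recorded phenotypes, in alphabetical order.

I-1 ∈ {X^LX^l, X^lX^l}

L/I-1 ? ·: X^LX^l|X^lX^l
L/I-2 un ·: X^LY
L/II-1 ? I-1×I-2: X^LX^l
L/II-2 un ·: X^LY
L/III-1 aff II-1×II-2: X^lY
L/III-2 aff II-1×II-2: X^lY
⇒ L over [I-1,I-2,II-1,II-2,III-1,III-2]: 2 consistent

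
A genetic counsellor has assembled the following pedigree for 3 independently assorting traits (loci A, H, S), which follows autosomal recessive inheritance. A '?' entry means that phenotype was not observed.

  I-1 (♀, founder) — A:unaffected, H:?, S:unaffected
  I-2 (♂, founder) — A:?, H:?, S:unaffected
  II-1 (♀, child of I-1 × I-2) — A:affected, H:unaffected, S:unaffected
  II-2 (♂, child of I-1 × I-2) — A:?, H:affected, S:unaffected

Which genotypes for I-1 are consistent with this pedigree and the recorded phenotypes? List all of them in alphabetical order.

A/I-1 un ·: Aa
A/I-2 ? ·: Aa|aa
A/II-1 aff I-1×I-2: aa
A/II-2 ? I-1×I-2: AA|Aa|aa
⇒ A over [I-1,I-2,II-1,II-2]: 5 consistent
H/I-1 ? ·: Hh|hh
H/I-2 ? ·: Hh|hh
H/II-1 un I-1×I-2: HH|Hh
H/II-2 aff I-1×I-2: hh
⇒ H over [I-1,I-2,II-1,II-2]: 4 consistent
S/I-1 un ·: SS|Ss
S/I-2 un ·: SS|Ss
S/II-1 un I-1×I-2: SS|Ss
S/II-2 un I-1×I-2: SS|Ss
⇒ S over [I-1,I-2,II-1,II-2]: 13 consistent

I-1 ∈ {Aa Hh SS, Aa Hh Ss, Aa hh SS, Aa hh Ss}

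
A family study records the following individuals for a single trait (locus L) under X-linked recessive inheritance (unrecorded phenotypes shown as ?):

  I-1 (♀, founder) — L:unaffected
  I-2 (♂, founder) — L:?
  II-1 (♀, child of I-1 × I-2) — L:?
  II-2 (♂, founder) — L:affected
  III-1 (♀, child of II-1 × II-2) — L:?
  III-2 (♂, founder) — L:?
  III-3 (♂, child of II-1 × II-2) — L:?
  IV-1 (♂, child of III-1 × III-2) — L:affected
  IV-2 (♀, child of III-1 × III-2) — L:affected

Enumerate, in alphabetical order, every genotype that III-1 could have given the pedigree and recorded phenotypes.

III-1 ∈ {X^LX^l, X^lX^l}

L/I-1 un ·: X^LX^L|X^LX^l
L/I-2 ? ·: X^LY|X^lY
L/II-1 ? I-1×I-2: X^LX^L|X^LX^l|X^lX^l
L/II-2 aff ·: X^lY
L/III-1 ? II-1×II-2: X^LX^l|X^lX^l
L/III-2 ? ·: X^lY
L/III-3 ? II-1×II-2: X^LY|X^lY
L/IV-1 aff III-1×III-2: X^lY
L/IV-2 aff III-1×III-2: X^lX^l
⇒ L over [I-1,I-2,II-1,II-2,III-1,III-2,III-3,IV-1,IV-2]: 15 consistent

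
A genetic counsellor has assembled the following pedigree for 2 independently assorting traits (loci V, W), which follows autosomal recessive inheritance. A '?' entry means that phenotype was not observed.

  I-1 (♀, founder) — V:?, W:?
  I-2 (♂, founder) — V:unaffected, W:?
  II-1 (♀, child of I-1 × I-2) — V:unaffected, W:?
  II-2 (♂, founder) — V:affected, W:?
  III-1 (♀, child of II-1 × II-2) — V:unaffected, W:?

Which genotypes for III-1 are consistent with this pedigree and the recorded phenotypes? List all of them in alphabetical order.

V/I-1 ? ·: VV|Vv|vv
V/I-2 un ·: VV|Vv
V/II-1 un I-1×I-2: VV|Vv
V/II-2 aff ·: vv
V/III-1 un II-1×II-2: Vv
⇒ V over [I-1,I-2,II-1,II-2,III-1]: 9 consistent
W/I-1 ? ·: WW|Ww|ww
W/I-2 ? ·: WW|Ww|ww
W/II-1 ? I-1×I-2: WW|Ww|ww
W/II-2 ? ·: WW|Ww|ww
W/III-1 ? II-1×II-2: WW|Ww|ww
⇒ W over [I-1,I-2,II-1,II-2,III-1]: 81 consistent

III-1 ∈ {Vv WW, Vv Ww, Vv ww}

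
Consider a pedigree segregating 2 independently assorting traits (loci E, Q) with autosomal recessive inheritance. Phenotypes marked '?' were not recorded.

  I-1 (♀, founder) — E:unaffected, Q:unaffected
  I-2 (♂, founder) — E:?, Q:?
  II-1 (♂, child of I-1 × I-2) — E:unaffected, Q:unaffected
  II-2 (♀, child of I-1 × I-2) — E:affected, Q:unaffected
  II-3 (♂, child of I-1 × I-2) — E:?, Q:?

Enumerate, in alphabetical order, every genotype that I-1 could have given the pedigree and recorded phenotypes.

I-1 ∈ {Ee QQ, Ee Qq}

E/I-1 un ·: Ee
E/I-2 ? ·: Ee|ee
E/II-1 un I-1×I-2: EE|Ee
E/II-2 aff I-1×I-2: ee
E/II-3 ? I-1×I-2: EE|Ee|ee
⇒ E over [I-1,I-2,II-1,II-2,II-3]: 8 consistent
Q/I-1 un ·: QQ|Qq
Q/I-2 ? ·: QQ|Qq|qq
Q/II-1 un I-1×I-2: QQ|Qq
Q/II-2 un I-1×I-2: QQ|Qq
Q/II-3 ? I-1×I-2: QQ|Qq|qq
⇒ Q over [I-1,I-2,II-1,II-2,II-3]: 32 consistent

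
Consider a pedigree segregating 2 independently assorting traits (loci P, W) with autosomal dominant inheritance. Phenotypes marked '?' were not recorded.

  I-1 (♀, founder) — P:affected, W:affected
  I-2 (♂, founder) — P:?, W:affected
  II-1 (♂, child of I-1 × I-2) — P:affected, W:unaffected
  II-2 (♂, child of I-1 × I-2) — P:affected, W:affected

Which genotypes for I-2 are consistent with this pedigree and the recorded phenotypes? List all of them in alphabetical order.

I-2 ∈ {PP Ww, Pp Ww, pp Ww}

P/I-1 aff ·: Pp|PP
P/I-2 ? ·: pp|Pp|PP
P/II-1 aff I-1×I-2: Pp|PP
P/II-2 aff I-1×I-2: Pp|PP
⇒ P over [I-1,I-2,II-1,II-2]: 15 consistent
W/I-1 aff ·: Ww
W/I-2 aff ·: Ww
W/II-1 un I-1×I-2: ww
W/II-2 aff I-1×I-2: Ww|WW
⇒ W over [I-1,I-2,II-1,II-2]: 2 consistent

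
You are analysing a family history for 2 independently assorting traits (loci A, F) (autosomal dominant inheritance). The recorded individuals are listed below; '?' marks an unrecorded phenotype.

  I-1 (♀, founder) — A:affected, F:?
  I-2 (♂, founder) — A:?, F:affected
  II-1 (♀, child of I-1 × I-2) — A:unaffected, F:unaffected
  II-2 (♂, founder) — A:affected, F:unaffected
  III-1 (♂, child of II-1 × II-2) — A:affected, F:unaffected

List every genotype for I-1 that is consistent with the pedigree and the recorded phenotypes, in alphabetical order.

A/I-1 aff ·: Aa
A/I-2 ? ·: aa|Aa
A/II-1 un I-1×I-2: aa
A/II-2 aff ·: Aa|AA
A/III-1 aff II-1×II-2: Aa
⇒ A over [I-1,I-2,II-1,II-2,III-1]: 4 consistent
F/I-1 ? ·: ff|Ff
F/I-2 aff ·: Ff
F/II-1 un I-1×I-2: ff
F/II-2 un ·: ff
F/III-1 un II-1×II-2: ff
⇒ F over [I-1,I-2,II-1,II-2,III-1]: 2 consistent

I-1 ∈ {Aa Ff, Aa ff}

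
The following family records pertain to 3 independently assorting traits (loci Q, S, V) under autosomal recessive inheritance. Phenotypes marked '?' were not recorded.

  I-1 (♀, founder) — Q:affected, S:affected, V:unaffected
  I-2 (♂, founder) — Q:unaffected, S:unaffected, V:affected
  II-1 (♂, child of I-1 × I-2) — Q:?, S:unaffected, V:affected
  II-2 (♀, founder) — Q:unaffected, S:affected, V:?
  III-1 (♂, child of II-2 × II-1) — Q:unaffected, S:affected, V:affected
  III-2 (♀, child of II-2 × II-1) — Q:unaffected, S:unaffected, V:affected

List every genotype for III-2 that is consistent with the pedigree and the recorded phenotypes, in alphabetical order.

Q/I-1 aff ·: qq
Q/I-2 un ·: QQ|Qq
Q/II-1 ? I-1×I-2: Qq|qq
Q/II-2 un ·: QQ|Qq
Q/III-1 un II-2×II-1: QQ|Qq
Q/III-2 un II-2×II-1: QQ|Qq
⇒ Q over [I-1,I-2,II-1,II-2,III-1,III-2]: 18 consistent
S/I-1 aff ·: ss
S/I-2 un ·: SS|Ss
S/II-1 un I-1×I-2: Ss
S/II-2 aff ·: ss
S/III-1 aff II-2×II-1: ss
S/III-2 un II-2×II-1: Ss
⇒ S over [I-1,I-2,II-1,II-2,III-1,III-2]: 2 consistent
V/I-1 un ·: Vv
V/I-2 aff ·: vv
V/II-1 aff I-1×I-2: vv
V/II-2 ? ·: Vv|vv
V/III-1 aff II-2×II-1: vv
V/III-2 aff II-2×II-1: vv
⇒ V over [I-1,I-2,II-1,II-2,III-1,III-2]: 2 consistent

III-2 ∈ {QQ Ss vv, Qq Ss vv}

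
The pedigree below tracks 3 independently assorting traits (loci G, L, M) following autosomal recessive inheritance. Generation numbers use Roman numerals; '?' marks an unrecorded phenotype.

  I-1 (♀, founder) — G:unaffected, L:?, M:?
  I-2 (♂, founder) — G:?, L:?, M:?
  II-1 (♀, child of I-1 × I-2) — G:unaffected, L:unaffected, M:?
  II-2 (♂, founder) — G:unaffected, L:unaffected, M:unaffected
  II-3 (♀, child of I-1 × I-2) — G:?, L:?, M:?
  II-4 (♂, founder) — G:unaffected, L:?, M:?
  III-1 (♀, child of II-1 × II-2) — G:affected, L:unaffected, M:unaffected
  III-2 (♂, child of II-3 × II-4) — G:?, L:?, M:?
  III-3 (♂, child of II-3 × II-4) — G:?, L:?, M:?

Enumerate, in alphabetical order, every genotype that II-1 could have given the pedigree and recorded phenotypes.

G/I-1 un ·: GG|Gg
G/I-2 ? ·: GG|Gg|gg
G/II-1 un I-1×I-2: Gg
G/II-2 un ·: Gg
G/II-3 ? I-1×I-2: GG|Gg|gg
G/II-4 un ·: GG|Gg
G/III-1 aff II-1×II-2: gg
G/III-2 ? II-3×II-4: GG|Gg|gg
G/III-3 ? II-3×II-4: GG|Gg|gg
⇒ G over [I-1,I-2,II-1,II-2,II-3,II-4,III-1,III-2,III-3]: 90 consistent
L/I-1 ? ·: LL|Ll|ll
L/I-2 ? ·: LL|Ll|ll
L/II-1 un I-1×I-2: LL|Ll
L/II-2 un ·: LL|Ll
L/II-3 ? I-1×I-2: LL|Ll|ll
L/II-4 ? ·: LL|Ll|ll
L/III-1 un II-1×II-2: LL|Ll
L/III-2 ? II-3×II-4: LL|Ll|ll
L/III-3 ? II-3×II-4: LL|Ll|ll
⇒ L over [I-1,I-2,II-1,II-2,II-3,II-4,III-1,III-2,III-3]: 863 consistent
M/I-1 ? ·: MM|Mm|mm
M/I-2 ? ·: MM|Mm|mm
M/II-1 ? I-1×I-2: MM|Mm|mm
M/II-2 un ·: MM|Mm
M/II-3 ? I-1×I-2: MM|Mm|mm
M/II-4 ? ·: MM|Mm|mm
M/III-1 un II-1×II-2: MM|Mm
M/III-2 ? II-3×II-4: MM|Mm|mm
M/III-3 ? II-3×II-4: MM|Mm|mm
⇒ M over [I-1,I-2,II-1,II-2,II-3,II-4,III-1,III-2,III-3]: 1025 consistent

II-1 ∈ {Gg LL MM, Gg LL Mm, Gg LL mm, Gg Ll MM, Gg Ll Mm, Gg Ll mm}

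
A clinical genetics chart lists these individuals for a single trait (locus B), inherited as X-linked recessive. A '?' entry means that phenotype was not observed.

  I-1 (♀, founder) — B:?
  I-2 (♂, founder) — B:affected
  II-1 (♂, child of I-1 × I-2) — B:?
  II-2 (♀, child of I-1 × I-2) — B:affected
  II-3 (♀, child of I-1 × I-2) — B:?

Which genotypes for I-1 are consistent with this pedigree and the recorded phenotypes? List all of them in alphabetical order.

I-1 ∈ {X^BX^b, X^bX^b}

B/I-1 ? ·: X^BX^b|X^bX^b
B/I-2 aff ·: X^bY
B/II-1 ? I-1×I-2: X^BY|X^bY
B/II-2 aff I-1×I-2: X^bX^b
B/II-3 ? I-1×I-2: X^BX^b|X^bX^b
⇒ B over [I-1,I-2,II-1,II-2,II-3]: 5 consistent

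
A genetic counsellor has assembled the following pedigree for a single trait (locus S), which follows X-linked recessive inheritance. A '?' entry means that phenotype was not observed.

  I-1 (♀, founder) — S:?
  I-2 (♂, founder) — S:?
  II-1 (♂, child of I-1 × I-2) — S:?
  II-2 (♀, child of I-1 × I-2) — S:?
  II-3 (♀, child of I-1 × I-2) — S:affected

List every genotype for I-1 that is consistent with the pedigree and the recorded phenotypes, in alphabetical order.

S/I-1 ? ·: X^SX^s|X^sX^s
S/I-2 ? ·: X^sY
S/II-1 ? I-1×I-2: X^SY|X^sY
S/II-2 ? I-1×I-2: X^SX^s|X^sX^s
S/II-3 aff I-1×I-2: X^sX^s
⇒ S over [I-1,I-2,II-1,II-2,II-3]: 5 consistent

I-1 ∈ {X^SX^s, X^sX^s}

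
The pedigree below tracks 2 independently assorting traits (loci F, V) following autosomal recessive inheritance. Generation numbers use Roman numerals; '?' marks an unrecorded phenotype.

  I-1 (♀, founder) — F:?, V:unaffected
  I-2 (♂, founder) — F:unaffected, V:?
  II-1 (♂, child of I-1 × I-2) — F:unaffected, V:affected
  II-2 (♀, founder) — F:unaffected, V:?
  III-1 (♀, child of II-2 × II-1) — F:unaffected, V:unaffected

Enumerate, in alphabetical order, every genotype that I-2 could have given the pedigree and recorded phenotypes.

I-2 ∈ {FF Vv, FF vv, Ff Vv, Ff vv}

F/I-1 ? ·: FF|Ff|ff
F/I-2 un ·: FF|Ff
F/II-1 un I-1×I-2: FF|Ff
F/II-2 un ·: FF|Ff
F/III-1 un II-2×II-1: FF|Ff
⇒ F over [I-1,I-2,II-1,II-2,III-1]: 32 consistent
V/I-1 un ·: Vv
V/I-2 ? ·: Vv|vv
V/II-1 aff I-1×I-2: vv
V/II-2 ? ·: VV|Vv
V/III-1 un II-2×II-1: Vv
⇒ V over [I-1,I-2,II-1,II-2,III-1]: 4 consistent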